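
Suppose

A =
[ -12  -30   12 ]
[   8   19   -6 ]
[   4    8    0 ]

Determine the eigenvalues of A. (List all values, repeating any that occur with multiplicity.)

The characteristic polynomial is p(μ) = det(μI - A).
Expanding the 3×3 determinant: p(μ) = μ^3 - 7μ^2 + 12μ.
Since p(3) = 0, μ = 3 is a root.
Dividing by (μ - 3) leaves μ^2 - 4μ.
The quadratic factors as μ·(μ - 4).
Eigenvalues: 0, 3, 4.

0, 3, 4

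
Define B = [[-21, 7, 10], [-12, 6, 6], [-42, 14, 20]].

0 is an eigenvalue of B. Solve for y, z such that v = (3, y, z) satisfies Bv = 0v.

-1, 7

We need (B)v = 0.
B = [[-21, 7, 10], [-12, 6, 6], [-42, 14, 20]].
Row 1: (-21)·3 + (7)·y + (10)·z = 0
Row 2: (-12)·3 + (6)·y + (6)·z = 0
Row 3: (-42)·3 + (14)·y + (20)·z = 0
Solving gives y = -1, z = 7.
Check: B·(3, -1, 7) = (0, 0, 0) = 0·(3, -1, 7).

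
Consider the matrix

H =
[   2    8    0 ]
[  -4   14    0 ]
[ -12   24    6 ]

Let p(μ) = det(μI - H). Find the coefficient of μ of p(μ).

156

p(μ) = μ^3 - 22μ^2 + 156μ - 360.
The coefficient of μ is 156.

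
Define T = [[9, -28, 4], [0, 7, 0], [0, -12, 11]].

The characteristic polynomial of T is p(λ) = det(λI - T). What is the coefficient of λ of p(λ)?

p(λ) = λ^3 - 27λ^2 + 239λ - 693.
The coefficient of λ is 239.

239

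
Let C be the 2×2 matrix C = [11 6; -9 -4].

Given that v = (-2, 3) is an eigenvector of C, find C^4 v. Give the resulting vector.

First find the eigenvalue: Cv = (-4, 6) = 2·(-2, 3), so λ = 2.
Then C^4 v = λ^4·v = 2^4·(-2, 3) = 16·(-2, 3) = (-32, 48).

(-32, 48)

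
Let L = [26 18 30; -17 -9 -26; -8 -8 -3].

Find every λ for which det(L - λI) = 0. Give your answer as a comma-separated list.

1, 5, 8

Compute the characteristic polynomial p(r) = det(rI - L).
Expanding along the first row, p(r) = r^3 - 14r^2 + 53r - 40.
Rational-root test: r = 1 gives p(1) = 0.
Dividing by (r - 1) leaves r^2 - 13r + 40.
The quadratic factors as (r - 5)·(r - 8).
Eigenvalues: 1, 5, 8.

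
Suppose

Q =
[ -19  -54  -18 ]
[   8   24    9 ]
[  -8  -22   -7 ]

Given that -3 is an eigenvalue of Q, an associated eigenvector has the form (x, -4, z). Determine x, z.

9, 4

We need (Q + 3I)v = 0.
Q + 3I = [[-16, -54, -18], [8, 27, 9], [-8, -22, -4]].
Row 1: (-16)·x + (-54)·-4 + (-18)·z = 0
Row 2: (8)·x + (27)·-4 + (9)·z = 0
Row 3: (-8)·x + (-22)·-4 + (-4)·z = 0
Solving gives x = 9, z = 4.
Check: Q·(9, -4, 4) = (-27, 12, -12) = -3·(9, -4, 4).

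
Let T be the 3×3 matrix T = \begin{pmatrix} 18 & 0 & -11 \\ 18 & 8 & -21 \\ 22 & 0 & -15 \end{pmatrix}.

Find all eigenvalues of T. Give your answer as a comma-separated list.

Set up det(rI - T) = 0.
Cofactor expansion gives p(r) = r^3 - 11r^2 - 4r + 224.
Try r = 7: p(7) = 0, so 7 is a root.
Dividing by (r - 7) leaves r^2 - 4r - 32.
The quadratic factors as (r + 4)·(r - 8).
Eigenvalues: -4, 7, 8.

-4, 7, 8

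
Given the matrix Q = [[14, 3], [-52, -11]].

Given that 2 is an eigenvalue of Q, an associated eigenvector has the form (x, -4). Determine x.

1

We need (Q - 2I)v = 0.
Q - 2I = [[12, 3], [-52, -13]].
Row 1: (12)·x + (3)·-4 = 0
Row 2: (-52)·x + (-13)·-4 = 0
Solving gives x = 1.
Check: Q·(1, -4) = (2, -8) = 2·(1, -4).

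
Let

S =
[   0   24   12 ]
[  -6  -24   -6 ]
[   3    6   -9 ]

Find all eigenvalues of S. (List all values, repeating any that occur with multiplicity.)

Set up det(lambda·I - S) = 0.
Expanding along the first row, p(lambda) = lambda^3 + 33·lambda^2 + 360·lambda + 1296.
Try lambda = -9: p(-9) = 0, so -9 is a root.
Factor out (lambda + 9): p(lambda) = (lambda + 9)·(lambda^2 + 24·lambda + 144).
The quadratic factor is (lambda + 12)^2.
Eigenvalues: -12, -12, -9.

-12, -12, -9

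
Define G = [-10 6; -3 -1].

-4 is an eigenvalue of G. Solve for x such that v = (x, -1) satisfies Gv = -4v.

We need (G + 4I)v = 0.
G + 4I = [[-6, 6], [-3, 3]].
Row 1: (-6)·x + (6)·-1 = 0
Row 2: (-3)·x + (3)·-1 = 0
Solving gives x = -1.
Check: G·(-1, -1) = (4, 4) = -4·(-1, -1).

-1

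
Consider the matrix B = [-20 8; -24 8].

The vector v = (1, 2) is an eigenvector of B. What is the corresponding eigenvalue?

-4

Compute Bv: B·(1, 2) = (-4, -8).
Since Bv = λv, compare component 1: -4 = λ·1, so λ = -4.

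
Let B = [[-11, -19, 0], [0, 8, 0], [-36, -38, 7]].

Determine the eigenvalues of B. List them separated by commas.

Compute the characteristic polynomial p(μ) = det(μI - B).
Expanding along the first row, p(μ) = μ^3 - 4μ^2 - 109μ + 616.
Rational-root test: μ = 7 gives p(7) = 0.
Dividing by (μ - 7) leaves μ^2 + 3μ - 88.
The quadratic factors as (μ + 11)·(μ - 8).
Eigenvalues: -11, 7, 8.

-11, 7, 8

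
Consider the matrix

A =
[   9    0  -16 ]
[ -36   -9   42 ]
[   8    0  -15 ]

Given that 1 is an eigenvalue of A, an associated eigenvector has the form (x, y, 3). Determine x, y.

We need (A - 1I)v = 0.
A - 1I = [[8, 0, -16], [-36, -10, 42], [8, 0, -16]].
Row 1: (8)·x + (0)·y + (-16)·3 = 0
Row 2: (-36)·x + (-10)·y + (42)·3 = 0
Row 3: (8)·x + (0)·y + (-16)·3 = 0
Solving gives x = 6, y = -9.
Check: A·(6, -9, 3) = (6, -9, 3) = 1·(6, -9, 3).

6, -9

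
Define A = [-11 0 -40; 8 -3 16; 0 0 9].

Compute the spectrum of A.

Set up det(λI - A) = 0.
Cofactor expansion gives p(λ) = λ^3 + 5λ^2 - 93λ - 297.
Try λ = -3: p(-3) = 0, so -3 is a root.
Dividing by (λ + 3) leaves λ^2 + 2λ - 99.
The quadratic factors as (λ + 11)·(λ - 9).
Eigenvalues: -11, -3, 9.

-11, -3, 9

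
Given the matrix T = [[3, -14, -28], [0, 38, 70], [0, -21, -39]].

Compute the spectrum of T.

-4, 3, 3

The characteristic polynomial is p(t) = det(tI - T).
Expanding the 3×3 determinant: p(t) = t^3 - 2t^2 - 15t + 36.
Since p(3) = 0, t = 3 is a root.
Factor out (t - 3): p(t) = (t - 3)·(t^2 + t - 12).
The quadratic factors as (t + 4)·(t - 3).
Eigenvalues: -4, 3, 3.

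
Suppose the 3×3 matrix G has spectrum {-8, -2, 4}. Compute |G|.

64

det(G) is the product of the eigenvalues: (-8) · (-2) · (4) = 64.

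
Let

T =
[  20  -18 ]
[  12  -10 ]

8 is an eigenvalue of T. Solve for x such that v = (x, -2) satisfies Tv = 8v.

-3

We need (T - 8I)v = 0.
T - 8I = [[12, -18], [12, -18]].
Row 1: (12)·x + (-18)·-2 = 0
Row 2: (12)·x + (-18)·-2 = 0
Solving gives x = -3.
Check: T·(-3, -2) = (-24, -16) = 8·(-3, -2).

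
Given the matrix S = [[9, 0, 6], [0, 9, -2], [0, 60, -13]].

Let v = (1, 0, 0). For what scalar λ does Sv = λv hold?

Compute Sv: S·(1, 0, 0) = (9, 0, 0).
Since Sv = λv, compare component 1: 9 = λ·1, so λ = 9.

9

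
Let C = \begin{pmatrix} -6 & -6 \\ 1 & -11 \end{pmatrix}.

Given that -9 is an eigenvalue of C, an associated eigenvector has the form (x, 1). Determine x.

We need (C + 9I)v = 0.
C + 9I = [[3, -6], [1, -2]].
Row 1: (3)·x + (-6)·1 = 0
Row 2: (1)·x + (-2)·1 = 0
Solving gives x = 2.
Check: C·(2, 1) = (-18, -9) = -9·(2, 1).

2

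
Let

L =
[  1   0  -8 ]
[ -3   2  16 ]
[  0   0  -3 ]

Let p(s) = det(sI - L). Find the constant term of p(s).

p(s) = s^3 - 7s + 6.
The constant term is 6.

6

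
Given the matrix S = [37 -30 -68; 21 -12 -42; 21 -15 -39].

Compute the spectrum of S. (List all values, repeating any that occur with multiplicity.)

-12, -5, 3

Set up det(rI - S) = 0.
Expanding along the first row, p(r) = r^3 + 14r^2 + 9r - 180.
Rational-root test: r = -12 gives p(-12) = 0.
Factor out (r + 12): p(r) = (r + 12)·(r^2 + 2r - 15).
The quadratic factors as (r + 5)·(r - 3).
Eigenvalues: -12, -5, 3.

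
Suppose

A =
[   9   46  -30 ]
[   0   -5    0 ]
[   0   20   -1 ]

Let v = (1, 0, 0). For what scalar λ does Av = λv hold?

9

Compute Av: A·(1, 0, 0) = (9, 0, 0).
Since Av = λv, compare component 1: 9 = λ·1, so λ = 9.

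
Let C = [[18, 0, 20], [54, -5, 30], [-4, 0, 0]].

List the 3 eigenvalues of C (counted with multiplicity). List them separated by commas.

-5, 8, 10

The characteristic polynomial is p(r) = det(rI - C).
Expanding along the first row, p(r) = r^3 - 13r^2 - 10r + 400.
Try r = 8: p(8) = 0, so 8 is a root.
Dividing by (r - 8) leaves r^2 - 5r - 50.
The quadratic factors as (r + 5)·(r - 10).
Eigenvalues: -5, 8, 10.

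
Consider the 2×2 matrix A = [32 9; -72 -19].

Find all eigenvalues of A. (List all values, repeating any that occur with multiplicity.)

det(A - tI) = (32 - t)(-19 - t) - (9)·(-72) = t^2 - 13t + 40.
This factors as (t - 5)·(t - 8) = 0.
Eigenvalues: 5, 8.

5, 8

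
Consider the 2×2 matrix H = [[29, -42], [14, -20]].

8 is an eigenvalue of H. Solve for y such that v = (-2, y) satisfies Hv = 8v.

We need (H - 8I)v = 0.
H - 8I = [[21, -42], [14, -28]].
Row 1: (21)·-2 + (-42)·y = 0
Row 2: (14)·-2 + (-28)·y = 0
Solving gives y = -1.
Check: H·(-2, -1) = (-16, -8) = 8·(-2, -1).

-1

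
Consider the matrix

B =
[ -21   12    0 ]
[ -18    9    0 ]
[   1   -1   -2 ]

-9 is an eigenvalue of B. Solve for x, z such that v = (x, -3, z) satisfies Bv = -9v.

We need (B + 9I)v = 0.
B + 9I = [[-12, 12, 0], [-18, 18, 0], [1, -1, 7]].
Row 1: (-12)·x + (12)·-3 + (0)·z = 0
Row 2: (-18)·x + (18)·-3 + (0)·z = 0
Row 3: (1)·x + (-1)·-3 + (7)·z = 0
Solving gives x = -3, z = 0.
Check: B·(-3, -3, 0) = (27, 27, 0) = -9·(-3, -3, 0).

-3, 0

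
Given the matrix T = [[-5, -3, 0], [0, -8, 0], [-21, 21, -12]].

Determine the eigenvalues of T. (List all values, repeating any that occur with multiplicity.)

-12, -8, -5

The characteristic polynomial is p(t) = det(tI - T).
Expanding along the first row, p(t) = t^3 + 25t^2 + 196t + 480.
Rational-root test: t = -12 gives p(-12) = 0.
Factor out (t + 12): p(t) = (t + 12)·(t^2 + 13t + 40).
The quadratic factors as (t + 8)·(t + 5).
Eigenvalues: -12, -8, -5.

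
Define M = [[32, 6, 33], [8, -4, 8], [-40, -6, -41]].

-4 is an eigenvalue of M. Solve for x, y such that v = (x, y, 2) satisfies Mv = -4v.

We need (M + 4I)v = 0.
M + 4I = [[36, 6, 33], [8, 0, 8], [-40, -6, -37]].
Row 1: (36)·x + (6)·y + (33)·2 = 0
Row 2: (8)·x + (0)·y + (8)·2 = 0
Row 3: (-40)·x + (-6)·y + (-37)·2 = 0
Solving gives x = -2, y = 1.
Check: M·(-2, 1, 2) = (8, -4, -8) = -4·(-2, 1, 2).

-2, 1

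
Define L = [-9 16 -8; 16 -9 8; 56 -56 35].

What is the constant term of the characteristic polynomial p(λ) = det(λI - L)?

p(0) = det(0·I − L) = det(−L) = (−1)^3·det(L).
det(L) = 147, so p(0) = -147.

-147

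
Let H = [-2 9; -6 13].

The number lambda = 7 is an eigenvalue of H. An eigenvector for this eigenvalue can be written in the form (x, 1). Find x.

1

We need (H - 7I)v = 0.
H - 7I = [[-9, 9], [-6, 6]].
Row 1: (-9)·x + (9)·1 = 0
Row 2: (-6)·x + (6)·1 = 0
Solving gives x = 1.
Check: H·(1, 1) = (7, 7) = 7·(1, 1).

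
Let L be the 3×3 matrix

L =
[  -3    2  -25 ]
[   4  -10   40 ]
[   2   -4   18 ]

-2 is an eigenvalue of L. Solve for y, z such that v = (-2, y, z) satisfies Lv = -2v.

We need (L + 2I)v = 0.
L + 2I = [[-1, 2, -25], [4, -8, 40], [2, -4, 20]].
Row 1: (-1)·-2 + (2)·y + (-25)·z = 0
Row 2: (4)·-2 + (-8)·y + (40)·z = 0
Row 3: (2)·-2 + (-4)·y + (20)·z = 0
Solving gives y = -1, z = 0.
Check: L·(-2, -1, 0) = (4, 2, 0) = -2·(-2, -1, 0).

-1, 0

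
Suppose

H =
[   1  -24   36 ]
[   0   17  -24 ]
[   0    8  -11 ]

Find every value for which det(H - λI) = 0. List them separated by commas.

Set up det(lambda·I - H) = 0.
Expanding along the first row, p(lambda) = lambda^3 - 7·lambda^2 + 11·lambda - 5.
Rational-root test: lambda = 1 gives p(1) = 0.
Dividing by (lambda - 1) leaves lambda^2 - 6·lambda + 5.
The quadratic factors as (lambda - 1)·(lambda - 5).
Eigenvalues: 1, 1, 5.

1, 1, 5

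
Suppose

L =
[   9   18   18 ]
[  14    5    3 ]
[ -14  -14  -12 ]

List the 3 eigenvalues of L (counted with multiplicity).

The characteristic polynomial is p(s) = det(sI - L).
Expanding the 3×3 determinant: p(s) = s^3 - 2s^2 - 81s + 162.
Try s = -9: p(-9) = 0, so -9 is a root.
Factor out (s + 9): p(s) = (s + 9)·(s^2 - 11s + 18).
The quadratic factors as (s - 2)·(s - 9).
Eigenvalues: -9, 2, 9.

-9, 2, 9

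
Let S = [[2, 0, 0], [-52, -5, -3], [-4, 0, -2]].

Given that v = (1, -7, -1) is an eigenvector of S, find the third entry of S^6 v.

-64

First find the eigenvalue: Sv = (2, -14, -2) = 2·(1, -7, -1), so λ = 2.
Then S^6 v = λ^6·v = 2^6·(1, -7, -1) = 64·(1, -7, -1) = (64, -448, -64).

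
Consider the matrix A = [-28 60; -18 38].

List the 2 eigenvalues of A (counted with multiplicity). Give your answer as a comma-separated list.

det(A - tI) = (-28 - t)(38 - t) - (60)·(-18) = t^2 - 10t + 16.
This factors as (t - 2)·(t - 8) = 0.
Eigenvalues: 2, 8.

2, 8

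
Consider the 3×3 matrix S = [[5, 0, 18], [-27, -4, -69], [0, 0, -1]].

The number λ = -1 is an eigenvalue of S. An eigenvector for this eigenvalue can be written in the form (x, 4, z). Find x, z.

We need (S + 1I)v = 0.
S + 1I = [[6, 0, 18], [-27, -3, -69], [0, 0, 0]].
Row 1: (6)·x + (0)·4 + (18)·z = 0
Row 2: (-27)·x + (-3)·4 + (-69)·z = 0
Row 3: (0)·x + (0)·4 + (0)·z = 0
Solving gives x = -3, z = 1.
Check: S·(-3, 4, 1) = (3, -4, -1) = -1·(-3, 4, 1).

-3, 1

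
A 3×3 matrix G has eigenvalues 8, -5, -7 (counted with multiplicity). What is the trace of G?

-4

trace(G) is the sum of the eigenvalues: (8) + (-5) + (-7) = -4.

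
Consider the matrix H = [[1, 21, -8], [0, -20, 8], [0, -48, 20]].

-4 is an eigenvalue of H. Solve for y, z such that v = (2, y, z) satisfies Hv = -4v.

We need (H + 4I)v = 0.
H + 4I = [[5, 21, -8], [0, -16, 8], [0, -48, 24]].
Row 1: (5)·2 + (21)·y + (-8)·z = 0
Row 2: (0)·2 + (-16)·y + (8)·z = 0
Row 3: (0)·2 + (-48)·y + (24)·z = 0
Solving gives y = -2, z = -4.
Check: H·(2, -2, -4) = (-8, 8, 16) = -4·(2, -2, -4).

-2, -4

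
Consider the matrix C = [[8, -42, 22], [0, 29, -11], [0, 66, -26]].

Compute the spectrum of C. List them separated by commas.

Compute the characteristic polynomial p(r) = det(rI - C).
Expanding the 3×3 determinant: p(r) = r^3 - 11r^2 - 4r + 224.
Rational-root test: r = 8 gives p(8) = 0.
Factor out (r - 8): p(r) = (r - 8)·(r^2 - 3r - 28).
The quadratic factors as (r + 4)·(r - 7).
Eigenvalues: -4, 7, 8.

-4, 7, 8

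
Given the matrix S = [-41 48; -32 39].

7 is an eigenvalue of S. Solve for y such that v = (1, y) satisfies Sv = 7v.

1

We need (S - 7I)v = 0.
S - 7I = [[-48, 48], [-32, 32]].
Row 1: (-48)·1 + (48)·y = 0
Row 2: (-32)·1 + (32)·y = 0
Solving gives y = 1.
Check: S·(1, 1) = (7, 7) = 7·(1, 1).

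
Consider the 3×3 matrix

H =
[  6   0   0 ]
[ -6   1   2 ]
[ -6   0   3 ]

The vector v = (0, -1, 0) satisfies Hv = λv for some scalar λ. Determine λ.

1

Compute Hv: H·(0, -1, 0) = (0, -1, 0).
Since Hv = λv, compare component 2: -1 = λ·-1, so λ = 1.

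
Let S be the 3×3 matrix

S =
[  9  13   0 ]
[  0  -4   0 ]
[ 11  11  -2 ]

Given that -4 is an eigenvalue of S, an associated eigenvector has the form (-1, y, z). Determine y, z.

We need (S + 4I)v = 0.
S + 4I = [[13, 13, 0], [0, 0, 0], [11, 11, 2]].
Row 1: (13)·-1 + (13)·y + (0)·z = 0
Row 2: (0)·-1 + (0)·y + (0)·z = 0
Row 3: (11)·-1 + (11)·y + (2)·z = 0
Solving gives y = 1, z = 0.
Check: S·(-1, 1, 0) = (4, -4, 0) = -4·(-1, 1, 0).

1, 0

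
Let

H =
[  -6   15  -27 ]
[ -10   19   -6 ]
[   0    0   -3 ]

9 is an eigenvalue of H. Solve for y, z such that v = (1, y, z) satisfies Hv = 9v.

1, 0

We need (H - 9I)v = 0.
H - 9I = [[-15, 15, -27], [-10, 10, -6], [0, 0, -12]].
Row 1: (-15)·1 + (15)·y + (-27)·z = 0
Row 2: (-10)·1 + (10)·y + (-6)·z = 0
Row 3: (0)·1 + (0)·y + (-12)·z = 0
Solving gives y = 1, z = 0.
Check: H·(1, 1, 0) = (9, 9, 0) = 9·(1, 1, 0).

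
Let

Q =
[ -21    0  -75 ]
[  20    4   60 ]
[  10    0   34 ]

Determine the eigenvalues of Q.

4, 4, 9

Compute the characteristic polynomial p(r) = det(rI - Q).
Expanding along the first row, p(r) = r^3 - 17r^2 + 88r - 144.
Since p(4) = 0, r = 4 is a root.
Dividing by (r - 4) leaves r^2 - 13r + 36.
The quadratic factors as (r - 4)·(r - 9).
Eigenvalues: 4, 4, 9.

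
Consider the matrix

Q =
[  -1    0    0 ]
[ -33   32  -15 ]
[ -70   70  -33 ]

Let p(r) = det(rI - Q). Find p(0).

p(0) = det(0·I − Q) = det(−Q) = (−1)^3·det(Q).
det(Q) = 6, so p(0) = -6.

-6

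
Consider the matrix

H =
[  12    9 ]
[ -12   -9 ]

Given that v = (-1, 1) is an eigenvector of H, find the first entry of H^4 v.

-81

First find the eigenvalue: Hv = (-3, 3) = 3·(-1, 1), so λ = 3.
Then H^4 v = λ^4·v = 3^4·(-1, 1) = 81·(-1, 1) = (-81, 81).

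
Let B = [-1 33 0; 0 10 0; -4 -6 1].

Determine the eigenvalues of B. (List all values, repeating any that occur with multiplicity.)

Set up det(λI - B) = 0.
Cofactor expansion gives p(λ) = λ^3 - 10λ^2 - λ + 10.
Try λ = 10: p(10) = 0, so 10 is a root.
Factor out (λ - 10): p(λ) = (λ - 10)·(λ^2 - 1).
The quadratic factors as (λ + 1)·(λ - 1).
Eigenvalues: -1, 1, 10.

-1, 1, 10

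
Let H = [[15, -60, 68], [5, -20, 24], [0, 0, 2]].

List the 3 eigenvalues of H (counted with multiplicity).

The characteristic polynomial is p(μ) = det(μI - H).
Expanding the 3×3 determinant: p(μ) = μ^3 + 3μ^2 - 10μ.
Try μ = 0: p(0) = 0, so 0 is a root.
Factor out μ: p(μ) = μ·(μ^2 + 3μ - 10).
The quadratic factors as (μ + 5)·(μ - 2).
Eigenvalues: -5, 0, 2.

-5, 0, 2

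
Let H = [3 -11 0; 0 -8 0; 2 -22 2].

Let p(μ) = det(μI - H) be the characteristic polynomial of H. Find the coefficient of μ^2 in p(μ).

3

The coefficient of μ^2 of det(μI - H) is −trace(H).
trace(H) = (3) + (-8) + (2) = -3, so the coefficient is 3.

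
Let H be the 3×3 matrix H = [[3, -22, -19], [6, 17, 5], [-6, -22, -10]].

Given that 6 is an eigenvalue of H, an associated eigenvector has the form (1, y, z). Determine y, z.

-1, 1

We need (H - 6I)v = 0.
H - 6I = [[-3, -22, -19], [6, 11, 5], [-6, -22, -16]].
Row 1: (-3)·1 + (-22)·y + (-19)·z = 0
Row 2: (6)·1 + (11)·y + (5)·z = 0
Row 3: (-6)·1 + (-22)·y + (-16)·z = 0
Solving gives y = -1, z = 1.
Check: H·(1, -1, 1) = (6, -6, 6) = 6·(1, -1, 1).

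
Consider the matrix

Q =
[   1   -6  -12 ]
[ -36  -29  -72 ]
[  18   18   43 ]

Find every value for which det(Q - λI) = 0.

1, 7, 7

Set up det(sI - Q) = 0.
Expanding along the first row, p(s) = s^3 - 15s^2 + 63s - 49.
Rational-root test: s = 1 gives p(1) = 0.
Dividing by (s - 1) leaves s^2 - 14s + 49.
The quadratic factor is (s - 7)^2.
Eigenvalues: 1, 7, 7.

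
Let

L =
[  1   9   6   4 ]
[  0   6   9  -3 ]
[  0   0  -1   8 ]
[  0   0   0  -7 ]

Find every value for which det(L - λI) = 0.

L is upper triangular, so its eigenvalues are the diagonal entries.
Diagonal: 1, 6, -1, -7.

-7, -1, 1, 6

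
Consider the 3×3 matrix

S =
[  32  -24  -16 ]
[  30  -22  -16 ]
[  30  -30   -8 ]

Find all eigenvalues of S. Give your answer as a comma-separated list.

The characteristic polynomial is p(s) = det(sI - S).
Cofactor expansion gives p(s) = s^3 - 2s^2 - 64s + 128.
Since p(2) = 0, s = 2 is a root.
Dividing by (s - 2) leaves s^2 - 64.
The quadratic factors as (s + 8)·(s - 8).
Eigenvalues: -8, 2, 8.

-8, 2, 8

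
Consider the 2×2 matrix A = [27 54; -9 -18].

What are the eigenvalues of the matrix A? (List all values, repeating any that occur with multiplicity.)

det(A - sI) = (27 - s)(-18 - s) - (54)·(-9) = s^2 - 9s.
This factors as s·(s - 9) = 0.
Eigenvalues: 0, 9.

0, 9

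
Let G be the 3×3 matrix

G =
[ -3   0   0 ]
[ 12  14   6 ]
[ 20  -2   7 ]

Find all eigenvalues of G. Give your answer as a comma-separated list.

The characteristic polynomial is p(r) = det(rI - G).
Expanding the 3×3 determinant: p(r) = r^3 - 18r^2 + 47r + 330.
Try r = 11: p(11) = 0, so 11 is a root.
Factor out (r - 11): p(r) = (r - 11)·(r^2 - 7r - 30).
The quadratic factors as (r + 3)·(r - 10).
Eigenvalues: -3, 10, 11.

-3, 10, 11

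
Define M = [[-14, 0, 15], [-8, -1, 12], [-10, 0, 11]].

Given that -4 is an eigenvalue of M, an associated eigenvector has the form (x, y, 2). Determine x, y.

3, 0

We need (M + 4I)v = 0.
M + 4I = [[-10, 0, 15], [-8, 3, 12], [-10, 0, 15]].
Row 1: (-10)·x + (0)·y + (15)·2 = 0
Row 2: (-8)·x + (3)·y + (12)·2 = 0
Row 3: (-10)·x + (0)·y + (15)·2 = 0
Solving gives x = 3, y = 0.
Check: M·(3, 0, 2) = (-12, 0, -8) = -4·(3, 0, 2).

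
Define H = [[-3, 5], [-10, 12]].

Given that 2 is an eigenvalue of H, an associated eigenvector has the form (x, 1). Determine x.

We need (H - 2I)v = 0.
H - 2I = [[-5, 5], [-10, 10]].
Row 1: (-5)·x + (5)·1 = 0
Row 2: (-10)·x + (10)·1 = 0
Solving gives x = 1.
Check: H·(1, 1) = (2, 2) = 2·(1, 1).

1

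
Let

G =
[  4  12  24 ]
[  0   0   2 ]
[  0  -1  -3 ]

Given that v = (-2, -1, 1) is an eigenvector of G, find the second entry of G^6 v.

-64

First find the eigenvalue: Gv = (4, 2, -2) = -2·(-2, -1, 1), so λ = -2.
Then G^6 v = λ^6·v = (-2)^6·(-2, -1, 1) = 64·(-2, -1, 1) = (-128, -64, 64).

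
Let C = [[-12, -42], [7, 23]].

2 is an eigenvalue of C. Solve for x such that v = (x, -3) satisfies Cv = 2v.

9

We need (C - 2I)v = 0.
C - 2I = [[-14, -42], [7, 21]].
Row 1: (-14)·x + (-42)·-3 = 0
Row 2: (7)·x + (21)·-3 = 0
Solving gives x = 9.
Check: C·(9, -3) = (18, -6) = 2·(9, -3).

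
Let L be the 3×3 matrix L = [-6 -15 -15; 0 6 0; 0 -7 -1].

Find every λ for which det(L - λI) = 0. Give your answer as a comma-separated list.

-6, -1, 6

The characteristic polynomial is p(r) = det(rI - L).
Expanding along the first row, p(r) = r^3 + r^2 - 36r - 36.
Since p(-1) = 0, r = -1 is a root.
Factor out (r + 1): p(r) = (r + 1)·(r^2 - 36).
The quadratic factors as (r + 6)·(r - 6).
Eigenvalues: -6, -1, 6.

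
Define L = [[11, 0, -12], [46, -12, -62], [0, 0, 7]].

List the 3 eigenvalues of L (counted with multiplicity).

Set up det(μI - L) = 0.
Expanding the 3×3 determinant: p(μ) = μ^3 - 6μ^2 - 139μ + 924.
Rational-root test: μ = 7 gives p(7) = 0.
Factor out (μ - 7): p(μ) = (μ - 7)·(μ^2 + μ - 132).
The quadratic factors as (μ + 12)·(μ - 11).
Eigenvalues: -12, 7, 11.

-12, 7, 11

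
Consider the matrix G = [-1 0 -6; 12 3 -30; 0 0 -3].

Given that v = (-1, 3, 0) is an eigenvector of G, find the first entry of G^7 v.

First find the eigenvalue: Gv = (1, -3, 0) = -1·(-1, 3, 0), so λ = -1.
Then G^7 v = λ^7·v = (-1)^7·(-1, 3, 0) = -1·(-1, 3, 0) = (1, -3, 0).

1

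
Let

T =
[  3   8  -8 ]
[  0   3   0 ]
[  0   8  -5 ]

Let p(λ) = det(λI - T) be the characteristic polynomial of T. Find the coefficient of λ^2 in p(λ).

The coefficient of λ^2 of det(λI - T) is −trace(T).
trace(T) = (3) + (3) + (-5) = 1, so the coefficient is -1.

-1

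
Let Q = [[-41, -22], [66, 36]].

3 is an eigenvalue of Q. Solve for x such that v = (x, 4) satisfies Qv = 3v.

We need (Q - 3I)v = 0.
Q - 3I = [[-44, -22], [66, 33]].
Row 1: (-44)·x + (-22)·4 = 0
Row 2: (66)·x + (33)·4 = 0
Solving gives x = -2.
Check: Q·(-2, 4) = (-6, 12) = 3·(-2, 4).

-2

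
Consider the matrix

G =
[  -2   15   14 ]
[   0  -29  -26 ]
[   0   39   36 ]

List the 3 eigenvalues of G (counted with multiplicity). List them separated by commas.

-3, -2, 10

Set up det(tI - G) = 0.
Cofactor expansion gives p(t) = t^3 - 5t^2 - 44t - 60.
Since p(-2) = 0, t = -2 is a root.
Dividing by (t + 2) leaves t^2 - 7t - 30.
The quadratic factors as (t + 3)·(t - 10).
Eigenvalues: -3, -2, 10.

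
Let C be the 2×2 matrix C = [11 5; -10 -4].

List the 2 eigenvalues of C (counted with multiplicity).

det(C - tI) = (11 - t)(-4 - t) - (5)·(-10) = t^2 - 7t + 6.
This factors as (t - 1)·(t - 6) = 0.
Eigenvalues: 1, 6.

1, 6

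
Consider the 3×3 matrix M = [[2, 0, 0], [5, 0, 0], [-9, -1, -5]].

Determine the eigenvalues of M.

-5, 0, 2

M is lower triangular, so its eigenvalues are the diagonal entries.
Diagonal: 2, 0, -5.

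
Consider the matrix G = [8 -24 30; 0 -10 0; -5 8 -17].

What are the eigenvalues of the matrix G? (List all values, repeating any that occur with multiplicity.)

Set up det(tI - G) = 0.
Expanding along the first row, p(t) = t^3 + 19t^2 + 104t + 140.
Since p(-2) = 0, t = -2 is a root.
Dividing by (t + 2) leaves t^2 + 17t + 70.
The quadratic factors as (t + 10)·(t + 7).
Eigenvalues: -10, -7, -2.

-10, -7, -2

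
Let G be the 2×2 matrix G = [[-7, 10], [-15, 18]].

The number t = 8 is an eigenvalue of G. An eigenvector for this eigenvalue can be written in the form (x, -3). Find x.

We need (G - 8I)v = 0.
G - 8I = [[-15, 10], [-15, 10]].
Row 1: (-15)·x + (10)·-3 = 0
Row 2: (-15)·x + (10)·-3 = 0
Solving gives x = -2.
Check: G·(-2, -3) = (-16, -24) = 8·(-2, -3).

-2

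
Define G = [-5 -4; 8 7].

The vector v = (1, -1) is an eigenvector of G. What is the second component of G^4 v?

-1

First find the eigenvalue: Gv = (-1, 1) = -1·(1, -1), so λ = -1.
Then G^4 v = λ^4·v = (-1)^4·(1, -1) = 1·(1, -1) = (1, -1).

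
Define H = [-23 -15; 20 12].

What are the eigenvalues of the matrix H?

-8, -3

det(H - lambda·I) = (-23 - lambda)(12 - lambda) - (-15)·(20) = lambda^2 + 11·lambda + 24.
This factors as (lambda + 8)·(lambda + 3) = 0.
Eigenvalues: -8, -3.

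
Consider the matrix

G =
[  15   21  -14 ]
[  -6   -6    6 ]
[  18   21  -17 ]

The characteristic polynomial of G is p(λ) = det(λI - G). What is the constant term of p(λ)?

-18

p(λ) = λ^3 + 8λ^2 + 9λ - 18.
The constant term is -18.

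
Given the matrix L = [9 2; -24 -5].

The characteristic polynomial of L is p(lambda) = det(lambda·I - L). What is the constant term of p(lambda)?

p(lambda) = lambda^2 - 4·lambda + 3.
The constant term is 3.

3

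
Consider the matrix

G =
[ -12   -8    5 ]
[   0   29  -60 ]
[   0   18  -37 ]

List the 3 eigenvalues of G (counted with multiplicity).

-12, -7, -1

Compute the characteristic polynomial p(s) = det(sI - G).
Cofactor expansion gives p(s) = s^3 + 20s^2 + 103s + 84.
Try s = -1: p(-1) = 0, so -1 is a root.
Factor out (s + 1): p(s) = (s + 1)·(s^2 + 19s + 84).
The quadratic factors as (s + 12)·(s + 7).
Eigenvalues: -12, -7, -1.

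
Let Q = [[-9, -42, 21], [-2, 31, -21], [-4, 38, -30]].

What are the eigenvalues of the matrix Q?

-11, -9, 12

Set up det(λI - Q) = 0.
Cofactor expansion gives p(λ) = λ^3 + 8λ^2 - 141λ - 1188.
Rational-root test: λ = -9 gives p(-9) = 0.
Factor out (λ + 9): p(λ) = (λ + 9)·(λ^2 - λ - 132).
The quadratic factors as (λ + 11)·(λ - 12).
Eigenvalues: -11, -9, 12.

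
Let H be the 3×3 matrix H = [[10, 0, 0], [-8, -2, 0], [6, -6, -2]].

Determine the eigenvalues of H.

-2, -2, 10

H is lower triangular, so its eigenvalues are the diagonal entries.
Diagonal: 10, -2, -2.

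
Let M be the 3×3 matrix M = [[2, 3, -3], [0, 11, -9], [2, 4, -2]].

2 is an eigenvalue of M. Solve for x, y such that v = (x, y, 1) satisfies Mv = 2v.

0, 1

We need (M - 2I)v = 0.
M - 2I = [[0, 3, -3], [0, 9, -9], [2, 4, -4]].
Row 1: (0)·x + (3)·y + (-3)·1 = 0
Row 2: (0)·x + (9)·y + (-9)·1 = 0
Row 3: (2)·x + (4)·y + (-4)·1 = 0
Solving gives x = 0, y = 1.
Check: M·(0, 1, 1) = (0, 2, 2) = 2·(0, 1, 1).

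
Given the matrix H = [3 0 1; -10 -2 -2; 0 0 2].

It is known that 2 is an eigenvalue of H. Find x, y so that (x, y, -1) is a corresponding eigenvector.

1, -2

We need (H - 2I)v = 0.
H - 2I = [[1, 0, 1], [-10, -4, -2], [0, 0, 0]].
Row 1: (1)·x + (0)·y + (1)·-1 = 0
Row 2: (-10)·x + (-4)·y + (-2)·-1 = 0
Row 3: (0)·x + (0)·y + (0)·-1 = 0
Solving gives x = 1, y = -2.
Check: H·(1, -2, -1) = (2, -4, -2) = 2·(1, -2, -1).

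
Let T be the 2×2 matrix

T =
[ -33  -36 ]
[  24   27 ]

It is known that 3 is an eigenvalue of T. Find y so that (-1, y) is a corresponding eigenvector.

1

We need (T - 3I)v = 0.
T - 3I = [[-36, -36], [24, 24]].
Row 1: (-36)·-1 + (-36)·y = 0
Row 2: (24)·-1 + (24)·y = 0
Solving gives y = 1.
Check: T·(-1, 1) = (-3, 3) = 3·(-1, 1).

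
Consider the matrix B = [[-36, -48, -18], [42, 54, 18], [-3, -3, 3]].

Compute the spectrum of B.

The characteristic polynomial is p(λ) = det(λI - B).
Expanding along the first row, p(λ) = λ^3 - 21λ^2 + 126λ - 216.
Rational-root test: λ = 12 gives p(12) = 0.
Dividing by (λ - 12) leaves λ^2 - 9λ + 18.
The quadratic factors as (λ - 3)·(λ - 6).
Eigenvalues: 3, 6, 12.

3, 6, 12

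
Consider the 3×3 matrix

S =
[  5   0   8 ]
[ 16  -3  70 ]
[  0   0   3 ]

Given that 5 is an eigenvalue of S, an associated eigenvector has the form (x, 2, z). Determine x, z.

1, 0

We need (S - 5I)v = 0.
S - 5I = [[0, 0, 8], [16, -8, 70], [0, 0, -2]].
Row 1: (0)·x + (0)·2 + (8)·z = 0
Row 2: (16)·x + (-8)·2 + (70)·z = 0
Row 3: (0)·x + (0)·2 + (-2)·z = 0
Solving gives x = 1, z = 0.
Check: S·(1, 2, 0) = (5, 10, 0) = 5·(1, 2, 0).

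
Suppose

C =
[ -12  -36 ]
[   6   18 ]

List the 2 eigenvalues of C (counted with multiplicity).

0, 6

det(C - λI) = (-12 - λ)(18 - λ) - (-36)·(6) = λ^2 - 6λ.
This factors as λ·(λ - 6) = 0.
Eigenvalues: 0, 6.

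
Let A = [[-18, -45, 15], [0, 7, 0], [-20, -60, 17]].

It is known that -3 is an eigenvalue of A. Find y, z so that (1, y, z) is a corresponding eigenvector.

We need (A + 3I)v = 0.
A + 3I = [[-15, -45, 15], [0, 10, 0], [-20, -60, 20]].
Row 1: (-15)·1 + (-45)·y + (15)·z = 0
Row 2: (0)·1 + (10)·y + (0)·z = 0
Row 3: (-20)·1 + (-60)·y + (20)·z = 0
Solving gives y = 0, z = 1.
Check: A·(1, 0, 1) = (-3, 0, -3) = -3·(1, 0, 1).

0, 1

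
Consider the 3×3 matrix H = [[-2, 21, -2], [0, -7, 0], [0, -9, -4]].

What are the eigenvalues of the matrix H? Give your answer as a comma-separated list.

-7, -4, -2

The characteristic polynomial is p(r) = det(rI - H).
Expanding the 3×3 determinant: p(r) = r^3 + 13r^2 + 50r + 56.
Rational-root test: r = -2 gives p(-2) = 0.
Dividing by (r + 2) leaves r^2 + 11r + 28.
The quadratic factors as (r + 7)·(r + 4).
Eigenvalues: -7, -4, -2.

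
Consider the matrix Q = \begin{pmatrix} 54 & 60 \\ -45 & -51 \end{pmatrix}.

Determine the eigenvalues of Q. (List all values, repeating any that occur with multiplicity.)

det(Q - lambda·I) = (54 - lambda)(-51 - lambda) - (60)·(-45) = lambda^2 - 3·lambda - 54.
This factors as (lambda + 6)·(lambda - 9) = 0.
Eigenvalues: -6, 9.

-6, 9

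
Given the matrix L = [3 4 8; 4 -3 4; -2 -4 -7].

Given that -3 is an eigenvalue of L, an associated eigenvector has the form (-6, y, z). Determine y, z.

We need (L + 3I)v = 0.
L + 3I = [[6, 4, 8], [4, 0, 4], [-2, -4, -4]].
Row 1: (6)·-6 + (4)·y + (8)·z = 0
Row 2: (4)·-6 + (0)·y + (4)·z = 0
Row 3: (-2)·-6 + (-4)·y + (-4)·z = 0
Solving gives y = -3, z = 6.
Check: L·(-6, -3, 6) = (18, 9, -18) = -3·(-6, -3, 6).

-3, 6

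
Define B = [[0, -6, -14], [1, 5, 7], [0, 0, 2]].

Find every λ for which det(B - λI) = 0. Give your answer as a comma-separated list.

The characteristic polynomial is p(t) = det(tI - B).
Expanding along the first row, p(t) = t^3 - 7t^2 + 16t - 12.
Try t = 2: p(2) = 0, so 2 is a root.
Factor out (t - 2): p(t) = (t - 2)·(t^2 - 5t + 6).
The quadratic factors as (t - 2)·(t - 3).
Eigenvalues: 2, 2, 3.

2, 2, 3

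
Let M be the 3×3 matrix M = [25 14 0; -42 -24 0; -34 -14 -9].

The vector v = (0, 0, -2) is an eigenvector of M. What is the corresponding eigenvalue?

Compute Mv: M·(0, 0, -2) = (0, 0, 18).
Since Mv = λv, compare component 3: 18 = λ·-2, so λ = -9.

-9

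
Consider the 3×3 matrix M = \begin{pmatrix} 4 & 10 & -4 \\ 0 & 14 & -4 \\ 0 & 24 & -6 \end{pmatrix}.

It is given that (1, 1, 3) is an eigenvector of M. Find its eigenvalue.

Compute Mv: M·(1, 1, 3) = (2, 2, 6).
Since Mv = λv, compare component 1: 2 = λ·1, so λ = 2.

2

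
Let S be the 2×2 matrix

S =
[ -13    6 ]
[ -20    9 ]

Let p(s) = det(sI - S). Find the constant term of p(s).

p(s) = s^2 + 4s + 3.
The constant term is 3.

3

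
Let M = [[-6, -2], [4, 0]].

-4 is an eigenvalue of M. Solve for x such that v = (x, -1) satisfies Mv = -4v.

We need (M + 4I)v = 0.
M + 4I = [[-2, -2], [4, 4]].
Row 1: (-2)·x + (-2)·-1 = 0
Row 2: (4)·x + (4)·-1 = 0
Solving gives x = 1.
Check: M·(1, -1) = (-4, 4) = -4·(1, -1).

1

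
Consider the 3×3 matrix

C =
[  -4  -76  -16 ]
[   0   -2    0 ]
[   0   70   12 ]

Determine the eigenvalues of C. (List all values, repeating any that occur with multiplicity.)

-4, -2, 12

Compute the characteristic polynomial p(t) = det(tI - C).
Expanding along the first row, p(t) = t^3 - 6t^2 - 64t - 96.
Rational-root test: t = 12 gives p(12) = 0.
Dividing by (t - 12) leaves t^2 + 6t + 8.
The quadratic factors as (t + 4)·(t + 2).
Eigenvalues: -4, -2, 12.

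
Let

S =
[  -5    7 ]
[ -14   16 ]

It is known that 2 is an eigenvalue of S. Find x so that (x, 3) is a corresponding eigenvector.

3

We need (S - 2I)v = 0.
S - 2I = [[-7, 7], [-14, 14]].
Row 1: (-7)·x + (7)·3 = 0
Row 2: (-14)·x + (14)·3 = 0
Solving gives x = 3.
Check: S·(3, 3) = (6, 6) = 2·(3, 3).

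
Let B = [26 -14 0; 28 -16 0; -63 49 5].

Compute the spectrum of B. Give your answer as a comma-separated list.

-2, 5, 12

The characteristic polynomial is p(lambda) = det(lambda·I - B).
Expanding along the first row, p(lambda) = lambda^3 - 15·lambda^2 + 26·lambda + 120.
Try lambda = 5: p(5) = 0, so 5 is a root.
Factor out (lambda - 5): p(lambda) = (lambda - 5)·(lambda^2 - 10·lambda - 24).
The quadratic factors as (lambda + 2)·(lambda - 12).
Eigenvalues: -2, 5, 12.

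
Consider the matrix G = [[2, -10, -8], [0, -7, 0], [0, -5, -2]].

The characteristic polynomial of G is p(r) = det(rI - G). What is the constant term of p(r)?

p(r) = r^3 + 7r^2 - 4r - 28.
The constant term is -28.

-28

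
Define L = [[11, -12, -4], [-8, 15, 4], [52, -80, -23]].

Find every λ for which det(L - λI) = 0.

Set up det(tI - L) = 0.
Expanding along the first row, p(t) = t^3 - 3t^2 - t + 3.
Since p(-1) = 0, t = -1 is a root.
Dividing by (t + 1) leaves t^2 - 4t + 3.
The quadratic factors as (t - 1)·(t - 3).
Eigenvalues: -1, 1, 3.

-1, 1, 3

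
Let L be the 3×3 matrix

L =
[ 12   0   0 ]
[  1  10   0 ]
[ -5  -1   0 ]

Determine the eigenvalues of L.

0, 10, 12

L is lower triangular, so its eigenvalues are the diagonal entries.
Diagonal: 12, 10, 0.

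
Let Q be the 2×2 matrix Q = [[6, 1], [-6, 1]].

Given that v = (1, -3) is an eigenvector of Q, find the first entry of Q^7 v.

2187

First find the eigenvalue: Qv = (3, -9) = 3·(1, -3), so λ = 3.
Then Q^7 v = λ^7·v = 3^7·(1, -3) = 2187·(1, -3) = (2187, -6561).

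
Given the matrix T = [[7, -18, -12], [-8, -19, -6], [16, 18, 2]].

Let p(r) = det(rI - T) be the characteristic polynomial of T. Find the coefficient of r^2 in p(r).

10

The coefficient of r^2 of det(rI - T) is −trace(T).
trace(T) = (7) + (-19) + (2) = -10, so the coefficient is 10.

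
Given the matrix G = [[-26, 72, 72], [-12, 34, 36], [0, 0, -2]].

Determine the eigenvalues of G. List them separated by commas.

Compute the characteristic polynomial p(s) = det(sI - G).
Expanding the 3×3 determinant: p(s) = s^3 - 6s^2 - 36s - 40.
Try s = 10: p(10) = 0, so 10 is a root.
Factor out (s - 10): p(s) = (s - 10)·(s^2 + 4s + 4).
The quadratic factor is (s + 2)^2.
Eigenvalues: -2, -2, 10.

-2, -2, 10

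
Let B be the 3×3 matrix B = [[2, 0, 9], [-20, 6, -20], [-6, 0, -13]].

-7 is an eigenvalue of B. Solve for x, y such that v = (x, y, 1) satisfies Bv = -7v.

We need (B + 7I)v = 0.
B + 7I = [[9, 0, 9], [-20, 13, -20], [-6, 0, -6]].
Row 1: (9)·x + (0)·y + (9)·1 = 0
Row 2: (-20)·x + (13)·y + (-20)·1 = 0
Row 3: (-6)·x + (0)·y + (-6)·1 = 0
Solving gives x = -1, y = 0.
Check: B·(-1, 0, 1) = (7, 0, -7) = -7·(-1, 0, 1).

-1, 0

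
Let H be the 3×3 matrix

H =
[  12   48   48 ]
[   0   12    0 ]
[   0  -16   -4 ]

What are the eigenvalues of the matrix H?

-4, 12, 12

Set up det(lambda·I - H) = 0.
Expanding the 3×3 determinant: p(lambda) = lambda^3 - 20·lambda^2 + 48·lambda + 576.
Try lambda = -4: p(-4) = 0, so -4 is a root.
Dividing by (lambda + 4) leaves lambda^2 - 24·lambda + 144.
The quadratic factor is (lambda - 12)^2.
Eigenvalues: -4, 12, 12.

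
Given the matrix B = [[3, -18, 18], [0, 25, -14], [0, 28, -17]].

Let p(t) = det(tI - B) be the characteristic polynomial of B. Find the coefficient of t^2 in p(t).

The coefficient of t^2 of det(tI - B) is −trace(B).
trace(B) = (3) + (25) + (-17) = 11, so the coefficient is -11.

-11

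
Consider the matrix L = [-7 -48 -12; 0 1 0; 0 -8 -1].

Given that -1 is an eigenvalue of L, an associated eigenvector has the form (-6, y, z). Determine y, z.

We need (L + 1I)v = 0.
L + 1I = [[-6, -48, -12], [0, 2, 0], [0, -8, 0]].
Row 1: (-6)·-6 + (-48)·y + (-12)·z = 0
Row 2: (0)·-6 + (2)·y + (0)·z = 0
Row 3: (0)·-6 + (-8)·y + (0)·z = 0
Solving gives y = 0, z = 3.
Check: L·(-6, 0, 3) = (6, 0, -3) = -1·(-6, 0, 3).

0, 3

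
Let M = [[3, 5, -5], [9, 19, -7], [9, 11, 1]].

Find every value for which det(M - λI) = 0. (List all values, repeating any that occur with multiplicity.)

Compute the characteristic polynomial p(λ) = det(λI - M).
Cofactor expansion gives p(λ) = λ^3 - 23λ^2 + 156λ - 288.
Rational-root test: λ = 12 gives p(12) = 0.
Dividing by (λ - 12) leaves λ^2 - 11λ + 24.
The quadratic factors as (λ - 3)·(λ - 8).
Eigenvalues: 3, 8, 12.

3, 8, 12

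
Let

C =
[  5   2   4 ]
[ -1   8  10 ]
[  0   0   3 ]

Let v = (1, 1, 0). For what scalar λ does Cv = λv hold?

Compute Cv: C·(1, 1, 0) = (7, 7, 0).
Since Cv = λv, compare component 1: 7 = λ·1, so λ = 7.

7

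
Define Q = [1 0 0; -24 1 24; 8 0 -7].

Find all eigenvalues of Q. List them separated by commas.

The characteristic polynomial is p(s) = det(sI - Q).
Expanding along the first row, p(s) = s^3 + 5s^2 - 13s + 7.
Rational-root test: s = 1 gives p(1) = 0.
Factor out (s - 1): p(s) = (s - 1)·(s^2 + 6s - 7).
The quadratic factors as (s + 7)·(s - 1).
Eigenvalues: -7, 1, 1.

-7, 1, 1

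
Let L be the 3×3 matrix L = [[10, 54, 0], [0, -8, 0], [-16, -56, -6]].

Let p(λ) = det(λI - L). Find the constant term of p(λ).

-480

p(λ) = λ^3 + 4λ^2 - 92λ - 480.
The constant term is -480.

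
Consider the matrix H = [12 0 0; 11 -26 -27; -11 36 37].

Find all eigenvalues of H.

1, 10, 12

The characteristic polynomial is p(λ) = det(λI - H).
Expanding along the first row, p(λ) = λ^3 - 23λ^2 + 142λ - 120.
Since p(12) = 0, λ = 12 is a root.
Dividing by (λ - 12) leaves λ^2 - 11λ + 10.
The quadratic factors as (λ - 1)·(λ - 10).
Eigenvalues: 1, 10, 12.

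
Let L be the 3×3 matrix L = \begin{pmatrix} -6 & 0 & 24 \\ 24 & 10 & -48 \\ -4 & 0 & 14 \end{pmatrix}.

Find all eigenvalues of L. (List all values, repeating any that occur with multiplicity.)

2, 6, 10

The characteristic polynomial is p(t) = det(tI - L).
Expanding the 3×3 determinant: p(t) = t^3 - 18t^2 + 92t - 120.
Try t = 2: p(2) = 0, so 2 is a root.
Dividing by (t - 2) leaves t^2 - 16t + 60.
The quadratic factors as (t - 6)·(t - 10).
Eigenvalues: 2, 6, 10.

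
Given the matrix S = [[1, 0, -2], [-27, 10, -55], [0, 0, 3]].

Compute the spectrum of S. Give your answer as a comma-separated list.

The characteristic polynomial is p(λ) = det(λI - S).
Expanding along the first row, p(λ) = λ^3 - 14λ^2 + 43λ - 30.
Try λ = 1: p(1) = 0, so 1 is a root.
Dividing by (λ - 1) leaves λ^2 - 13λ + 30.
The quadratic factors as (λ - 3)·(λ - 10).
Eigenvalues: 1, 3, 10.

1, 3, 10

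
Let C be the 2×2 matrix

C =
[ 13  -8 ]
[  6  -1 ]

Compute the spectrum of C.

det(C - λI) = (13 - λ)(-1 - λ) - (-8)·(6) = λ^2 - 12λ + 35.
This factors as (λ - 5)·(λ - 7) = 0.
Eigenvalues: 5, 7.

5, 7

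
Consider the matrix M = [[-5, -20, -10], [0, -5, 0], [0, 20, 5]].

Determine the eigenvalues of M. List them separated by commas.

-5, -5, 5

The characteristic polynomial is p(s) = det(sI - M).
Expanding the 3×3 determinant: p(s) = s^3 + 5s^2 - 25s - 125.
Since p(5) = 0, s = 5 is a root.
Factor out (s - 5): p(s) = (s - 5)·(s^2 + 10s + 25).
The quadratic factor is (s + 5)^2.
Eigenvalues: -5, -5, 5.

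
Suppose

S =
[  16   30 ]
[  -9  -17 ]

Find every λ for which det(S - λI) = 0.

det(S - μI) = (16 - μ)(-17 - μ) - (30)·(-9) = μ^2 + μ - 2.
This factors as (μ + 2)·(μ - 1) = 0.
Eigenvalues: -2, 1.

-2, 1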